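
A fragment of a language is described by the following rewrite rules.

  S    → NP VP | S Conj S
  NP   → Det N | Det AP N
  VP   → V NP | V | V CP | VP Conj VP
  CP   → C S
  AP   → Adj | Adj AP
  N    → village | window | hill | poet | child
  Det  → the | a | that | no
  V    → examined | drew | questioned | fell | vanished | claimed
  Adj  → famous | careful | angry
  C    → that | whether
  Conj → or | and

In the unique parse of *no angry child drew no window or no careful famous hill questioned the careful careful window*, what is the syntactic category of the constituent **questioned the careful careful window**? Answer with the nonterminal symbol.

S
  S
    NP
      Det: no
      AP
        Adj: angry
      N: child
    VP
      V: drew
      NP
        Det: no
        N: window
  Conj: or
  S
    NP
      Det: no
      AP
        Adj: careful
        AP
          Adj: famous
      N: hill
    VP
      V: questioned
      NP
        Det: the
        AP
          Adj: careful
          AP
            Adj: careful
        N: window
The span 'questioned the careful careful window' is the VP node built by VP → V NP.

VP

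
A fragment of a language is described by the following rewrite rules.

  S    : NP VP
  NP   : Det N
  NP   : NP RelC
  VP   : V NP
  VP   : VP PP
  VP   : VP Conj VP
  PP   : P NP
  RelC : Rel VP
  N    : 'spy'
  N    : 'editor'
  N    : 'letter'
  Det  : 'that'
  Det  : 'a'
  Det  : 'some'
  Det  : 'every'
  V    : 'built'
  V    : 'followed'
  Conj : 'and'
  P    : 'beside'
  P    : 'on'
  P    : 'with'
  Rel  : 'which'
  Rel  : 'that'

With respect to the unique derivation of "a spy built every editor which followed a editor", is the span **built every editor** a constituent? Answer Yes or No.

No

[S [NP [Det a] [N spy]] [VP [V built] [NP [NP [Det every] [N editor]] [RelC [Rel which] [VP [V followed] [NP [Det a] [N editor]]]]]]]
The smallest constituent containing 'built every editor' is the VP spanning 'built every editor which followed a editor'; no single node in the tree dominates exactly the given words.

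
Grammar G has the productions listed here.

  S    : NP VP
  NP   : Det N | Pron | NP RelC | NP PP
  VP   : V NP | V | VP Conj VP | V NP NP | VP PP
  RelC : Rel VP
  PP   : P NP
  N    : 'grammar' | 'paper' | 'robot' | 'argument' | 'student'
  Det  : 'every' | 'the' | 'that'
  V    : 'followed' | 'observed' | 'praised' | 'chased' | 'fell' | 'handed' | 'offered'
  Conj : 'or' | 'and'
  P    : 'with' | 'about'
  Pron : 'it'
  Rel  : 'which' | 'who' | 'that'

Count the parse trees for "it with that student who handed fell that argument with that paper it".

The two bracketings:
[S [NP [NP [NP [Pron it]] [PP [P with] [NP [Det that] [N student]]]] [RelC [Rel who] [VP [V handed]]]] [VP [V fell] [NP [NP [Det that] [N argument]] [PP [P with] [NP [Det that] [N paper]]]] [NP [Pron it]]]]
[S [NP [NP [Pron it]] [PP [P with] [NP [NP [Det that] [N student]] [RelC [Rel who] [VP [V handed]]]]]] [VP [V fell] [NP [NP [Det that] [N argument]] [PP [P with] [NP [Det that] [N paper]]]] [NP [Pron it]]]]
The trees differ in how a recursive rule is bracketed over the same span.

2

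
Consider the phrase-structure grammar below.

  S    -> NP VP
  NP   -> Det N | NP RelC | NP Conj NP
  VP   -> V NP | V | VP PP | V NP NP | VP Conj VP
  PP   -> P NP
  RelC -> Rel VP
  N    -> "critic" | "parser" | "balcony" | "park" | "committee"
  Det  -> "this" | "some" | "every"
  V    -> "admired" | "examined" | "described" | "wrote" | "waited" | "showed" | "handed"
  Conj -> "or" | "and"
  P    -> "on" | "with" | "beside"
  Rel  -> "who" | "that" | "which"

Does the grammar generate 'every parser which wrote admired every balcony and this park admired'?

For S → NP VP, every NP-prefix leaves a non-VP remainder: after 'every parser' the remainder is not a VP; after 'every parser which wrote' the remainder is not a VP.

Ungrammatical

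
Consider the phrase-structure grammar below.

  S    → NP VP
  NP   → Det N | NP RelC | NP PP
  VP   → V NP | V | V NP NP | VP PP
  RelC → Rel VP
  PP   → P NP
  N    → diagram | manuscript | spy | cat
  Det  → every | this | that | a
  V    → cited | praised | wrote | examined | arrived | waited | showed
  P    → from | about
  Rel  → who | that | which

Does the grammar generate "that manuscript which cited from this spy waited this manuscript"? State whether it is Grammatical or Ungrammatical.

[S [NP [NP [Det that] [N manuscript]] [RelC [Rel which] [VP [VP [V cited]] [PP [P from] [NP [Det this] [N spy]]]]]] [VP [V waited] [NP [Det this] [N manuscript]]]]
Every word is introduced by a lexical rule and the phrasal rules combine the resulting categories into a single S.

Grammatical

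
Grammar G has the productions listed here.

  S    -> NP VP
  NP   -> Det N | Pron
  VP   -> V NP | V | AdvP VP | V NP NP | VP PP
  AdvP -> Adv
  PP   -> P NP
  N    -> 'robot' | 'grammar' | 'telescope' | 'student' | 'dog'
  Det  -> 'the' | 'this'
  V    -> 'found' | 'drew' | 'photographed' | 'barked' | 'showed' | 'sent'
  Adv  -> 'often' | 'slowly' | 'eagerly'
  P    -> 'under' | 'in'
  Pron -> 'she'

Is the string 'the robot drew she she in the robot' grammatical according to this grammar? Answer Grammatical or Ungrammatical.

S
  NP
    Det: the
    N: robot
  VP
    VP
      V: drew
      NP
        Pron: she
      NP
        Pron: she
    PP
      P: in
      NP
        Det: the
        N: robot
Every word is introduced by a lexical rule and the phrasal rules combine the resulting categories into a single S.

Grammatical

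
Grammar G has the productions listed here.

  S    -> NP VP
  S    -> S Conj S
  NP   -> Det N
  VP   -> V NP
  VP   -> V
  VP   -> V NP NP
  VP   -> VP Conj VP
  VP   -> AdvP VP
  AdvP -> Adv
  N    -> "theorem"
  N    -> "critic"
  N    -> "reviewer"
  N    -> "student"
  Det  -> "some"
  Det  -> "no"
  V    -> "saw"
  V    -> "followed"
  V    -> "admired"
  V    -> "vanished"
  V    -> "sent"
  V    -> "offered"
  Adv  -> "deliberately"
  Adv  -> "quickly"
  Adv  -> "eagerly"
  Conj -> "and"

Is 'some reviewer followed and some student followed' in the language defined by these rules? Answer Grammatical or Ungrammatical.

Grammatical

S
  S
    NP
      Det: some
      N: reviewer
    VP
      V: followed
  Conj: and
  S
    NP
      Det: some
      N: student
    VP
      V: followed
Each bracket corresponds to one application of a listed rule, so the string is derivable from S.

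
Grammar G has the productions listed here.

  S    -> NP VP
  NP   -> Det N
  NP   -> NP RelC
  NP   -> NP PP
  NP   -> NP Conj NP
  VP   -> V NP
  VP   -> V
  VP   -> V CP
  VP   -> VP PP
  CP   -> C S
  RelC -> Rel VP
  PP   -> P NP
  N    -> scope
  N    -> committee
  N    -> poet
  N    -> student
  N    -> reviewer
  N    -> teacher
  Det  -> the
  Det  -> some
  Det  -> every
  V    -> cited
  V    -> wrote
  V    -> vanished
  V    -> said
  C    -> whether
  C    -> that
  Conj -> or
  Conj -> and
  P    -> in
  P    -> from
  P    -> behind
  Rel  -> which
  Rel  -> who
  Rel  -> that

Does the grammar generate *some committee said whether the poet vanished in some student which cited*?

Grammatical

S
  NP
    Det: some
    N: committee
  VP
    V: said
    CP
      C: whether
      S
        NP
          Det: the
          N: poet
        VP
          VP
            V: vanished
          PP
            P: in
            NP
              NP
                Det: some
                N: student
              RelC
                Rel: which
                VP
                  V: cited
Every word is introduced by a lexical rule and the phrasal rules combine the resulting categories into a single S.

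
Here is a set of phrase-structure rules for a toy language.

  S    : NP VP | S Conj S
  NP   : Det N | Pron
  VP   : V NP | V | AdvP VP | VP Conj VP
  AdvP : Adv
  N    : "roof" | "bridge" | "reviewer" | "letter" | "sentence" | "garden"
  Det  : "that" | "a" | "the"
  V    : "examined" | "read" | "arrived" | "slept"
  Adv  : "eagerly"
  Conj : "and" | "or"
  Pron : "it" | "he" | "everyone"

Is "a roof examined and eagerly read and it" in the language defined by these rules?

Ungrammatical

For S → NP VP, the only prefix that parses as NP is 'a roof', but the remainder 'examined and eagerly read and it' is not a VP under these rules. The alternative S rule S → S Conj S likewise has no satisfying split.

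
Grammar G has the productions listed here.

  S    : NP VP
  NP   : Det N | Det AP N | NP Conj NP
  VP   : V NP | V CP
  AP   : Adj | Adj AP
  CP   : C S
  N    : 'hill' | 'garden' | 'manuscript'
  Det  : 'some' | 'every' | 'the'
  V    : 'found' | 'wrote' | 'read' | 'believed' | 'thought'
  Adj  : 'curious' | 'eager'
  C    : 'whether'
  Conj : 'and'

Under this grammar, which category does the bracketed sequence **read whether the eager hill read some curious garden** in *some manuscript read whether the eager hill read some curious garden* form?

VP

[S [NP [Det some] [N manuscript]] [VP [V read] [CP [C whether] [S [NP [Det the] [AP [Adj eager]] [N hill]] [VP [V read] [NP [Det some] [AP [Adj curious]] [N garden]]]]]]]
The span 'read whether the eager hill read some curious garden' is the VP node built by VP → V CP.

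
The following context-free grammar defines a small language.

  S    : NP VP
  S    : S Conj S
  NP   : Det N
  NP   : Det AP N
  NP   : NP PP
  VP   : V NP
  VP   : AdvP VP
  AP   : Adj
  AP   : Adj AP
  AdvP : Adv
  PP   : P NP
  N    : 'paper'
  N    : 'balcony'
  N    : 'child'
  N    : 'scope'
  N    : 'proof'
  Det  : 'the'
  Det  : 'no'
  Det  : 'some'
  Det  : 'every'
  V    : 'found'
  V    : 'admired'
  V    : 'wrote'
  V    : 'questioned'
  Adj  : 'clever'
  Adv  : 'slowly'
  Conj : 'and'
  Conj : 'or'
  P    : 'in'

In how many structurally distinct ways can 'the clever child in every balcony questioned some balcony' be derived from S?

1

[S [NP [NP [Det the] [AP [Adj clever]] [N child]] [PP [P in] [NP [Det every] [N balcony]]]] [VP [V questioned] [NP [Det some] [N balcony]]]]
No rule offers an alternative attachment or grouping for any span, so this is the only derivation.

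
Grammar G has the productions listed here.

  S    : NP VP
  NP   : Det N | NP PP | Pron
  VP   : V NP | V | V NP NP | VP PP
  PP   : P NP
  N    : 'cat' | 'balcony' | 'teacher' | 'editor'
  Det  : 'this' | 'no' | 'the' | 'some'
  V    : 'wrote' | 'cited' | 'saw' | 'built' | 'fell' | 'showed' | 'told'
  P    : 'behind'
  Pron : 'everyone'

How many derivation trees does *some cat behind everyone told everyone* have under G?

1

[S [NP [NP [Det some] [N cat]] [PP [P behind] [NP [Pron everyone]]]] [VP [V told] [NP [Pron everyone]]]]
No rule offers an alternative attachment or grouping for any span, so this is the only derivation.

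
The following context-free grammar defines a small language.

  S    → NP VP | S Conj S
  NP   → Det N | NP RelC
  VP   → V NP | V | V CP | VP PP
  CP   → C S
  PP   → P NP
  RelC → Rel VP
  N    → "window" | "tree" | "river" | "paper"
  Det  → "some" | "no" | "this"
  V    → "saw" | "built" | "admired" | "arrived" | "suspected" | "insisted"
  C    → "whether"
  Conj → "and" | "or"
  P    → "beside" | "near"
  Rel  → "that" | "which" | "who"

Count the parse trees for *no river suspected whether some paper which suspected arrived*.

1

[S [NP [Det no] [N river]] [VP [V suspected] [CP [C whether] [S [NP [NP [Det some] [N paper]] [RelC [Rel which] [VP [V suspected]]]] [VP [V arrived]]]]]]
No rule offers an alternative attachment or grouping for any span, so this is the only derivation.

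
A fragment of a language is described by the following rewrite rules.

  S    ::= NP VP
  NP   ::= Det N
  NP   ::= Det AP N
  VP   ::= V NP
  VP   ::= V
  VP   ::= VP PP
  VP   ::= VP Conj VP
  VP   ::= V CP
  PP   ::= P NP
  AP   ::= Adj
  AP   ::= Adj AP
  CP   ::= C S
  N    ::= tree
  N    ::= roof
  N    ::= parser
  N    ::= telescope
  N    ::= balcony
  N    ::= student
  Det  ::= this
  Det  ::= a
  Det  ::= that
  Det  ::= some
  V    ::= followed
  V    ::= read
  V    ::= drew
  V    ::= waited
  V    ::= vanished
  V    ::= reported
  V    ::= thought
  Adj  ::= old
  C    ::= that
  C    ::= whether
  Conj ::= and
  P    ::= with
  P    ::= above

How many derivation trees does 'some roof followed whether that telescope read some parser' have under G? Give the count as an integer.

1

[S [NP [Det some] [N roof]] [VP [V followed] [CP [C whether] [S [NP [Det that] [N telescope]] [VP [V read] [NP [Det some] [N parser]]]]]]]
No rule offers an alternative attachment or grouping for any span, so this is the only derivation.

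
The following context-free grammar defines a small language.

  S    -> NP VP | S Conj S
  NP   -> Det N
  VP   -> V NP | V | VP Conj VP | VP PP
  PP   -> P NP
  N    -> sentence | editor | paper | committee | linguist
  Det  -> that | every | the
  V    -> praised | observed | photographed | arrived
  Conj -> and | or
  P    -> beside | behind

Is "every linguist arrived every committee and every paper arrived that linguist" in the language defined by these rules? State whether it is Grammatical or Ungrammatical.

[S [S [NP [Det every] [N linguist]] [VP [V arrived] [NP [Det every] [N committee]]]] [Conj and] [S [NP [Det every] [N paper]] [VP [V arrived] [NP [Det that] [N linguist]]]]]
The bracketing above is licensed at every node by one of the given productions, with S at the root.

Grammatical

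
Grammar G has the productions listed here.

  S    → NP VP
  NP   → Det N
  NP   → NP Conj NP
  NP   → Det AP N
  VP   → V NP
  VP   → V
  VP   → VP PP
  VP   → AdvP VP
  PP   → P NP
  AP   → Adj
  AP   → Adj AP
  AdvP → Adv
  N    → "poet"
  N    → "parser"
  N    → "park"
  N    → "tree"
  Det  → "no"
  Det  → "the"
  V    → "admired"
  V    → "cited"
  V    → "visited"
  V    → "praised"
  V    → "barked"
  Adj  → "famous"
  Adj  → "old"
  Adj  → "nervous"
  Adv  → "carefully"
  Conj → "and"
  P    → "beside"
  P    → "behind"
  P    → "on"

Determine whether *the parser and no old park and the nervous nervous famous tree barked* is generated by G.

S
  NP
    NP
      Det: the
      N: parser
    Conj: and
    NP
      NP
        Det: no
        AP
          Adj: old
        N: park
      Conj: and
      NP
        Det: the
        AP
          Adj: nervous
          AP
            Adj: nervous
            AP
              Adj: famous
        N: tree
  VP
    V: barked
The bracketing above is licensed at every node by one of the given productions, with S at the root.

Grammatical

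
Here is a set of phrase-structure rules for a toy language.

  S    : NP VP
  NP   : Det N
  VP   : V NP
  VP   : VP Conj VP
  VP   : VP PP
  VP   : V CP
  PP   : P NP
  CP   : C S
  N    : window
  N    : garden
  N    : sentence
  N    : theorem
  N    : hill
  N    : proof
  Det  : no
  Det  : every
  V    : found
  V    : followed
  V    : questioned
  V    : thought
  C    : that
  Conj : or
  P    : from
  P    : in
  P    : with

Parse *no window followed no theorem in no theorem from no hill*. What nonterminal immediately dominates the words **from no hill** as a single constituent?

[S [NP [Det no] [N window]] [VP [VP [VP [V followed] [NP [Det no] [N theorem]]] [PP [P in] [NP [Det no] [N theorem]]]] [PP [P from] [NP [Det no] [N hill]]]]]
The span 'from no hill' is the PP node built by PP → P NP.

PP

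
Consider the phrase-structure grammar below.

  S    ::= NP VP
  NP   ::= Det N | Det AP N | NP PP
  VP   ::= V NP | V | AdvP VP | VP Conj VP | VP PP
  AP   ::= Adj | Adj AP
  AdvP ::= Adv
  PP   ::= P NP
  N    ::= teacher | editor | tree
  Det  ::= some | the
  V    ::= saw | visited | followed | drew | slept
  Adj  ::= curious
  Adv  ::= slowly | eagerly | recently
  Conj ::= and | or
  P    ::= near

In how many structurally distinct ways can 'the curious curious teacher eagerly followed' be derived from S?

1

[S [NP [Det the] [AP [Adj curious] [AP [Adj curious]]] [N teacher]] [VP [AdvP [Adv eagerly]] [VP [V followed]]]]
No rule offers an alternative attachment or grouping for any span, so this is the only derivation.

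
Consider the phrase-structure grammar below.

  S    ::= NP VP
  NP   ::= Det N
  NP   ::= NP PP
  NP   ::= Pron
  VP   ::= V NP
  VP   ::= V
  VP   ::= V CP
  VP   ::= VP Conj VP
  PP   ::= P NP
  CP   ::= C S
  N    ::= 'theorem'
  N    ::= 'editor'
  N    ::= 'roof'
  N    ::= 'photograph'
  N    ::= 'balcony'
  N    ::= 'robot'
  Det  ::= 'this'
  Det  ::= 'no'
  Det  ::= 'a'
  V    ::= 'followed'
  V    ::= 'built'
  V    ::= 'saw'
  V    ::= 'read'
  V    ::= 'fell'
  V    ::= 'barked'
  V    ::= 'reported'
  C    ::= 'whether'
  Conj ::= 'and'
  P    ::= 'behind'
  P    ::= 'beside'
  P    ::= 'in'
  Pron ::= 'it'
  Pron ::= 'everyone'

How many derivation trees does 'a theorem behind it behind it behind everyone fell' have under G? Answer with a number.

Two of the 5 distinct bracketings:
[S [NP [NP [Det a] [N theorem]] [PP [P behind] [NP [NP [Pron it]] [PP [P behind] [NP [NP [Pron it]] [PP [P behind] [NP [Pron everyone]]]]]]]] [VP [V fell]]]
[S [NP [NP [Det a] [N theorem]] [PP [P behind] [NP [NP [NP [Pron it]] [PP [P behind] [NP [Pron it]]]] [PP [P behind] [NP [Pron everyone]]]]]] [VP [V fell]]]
The trees differ in how a recursive rule is bracketed over the same span.

5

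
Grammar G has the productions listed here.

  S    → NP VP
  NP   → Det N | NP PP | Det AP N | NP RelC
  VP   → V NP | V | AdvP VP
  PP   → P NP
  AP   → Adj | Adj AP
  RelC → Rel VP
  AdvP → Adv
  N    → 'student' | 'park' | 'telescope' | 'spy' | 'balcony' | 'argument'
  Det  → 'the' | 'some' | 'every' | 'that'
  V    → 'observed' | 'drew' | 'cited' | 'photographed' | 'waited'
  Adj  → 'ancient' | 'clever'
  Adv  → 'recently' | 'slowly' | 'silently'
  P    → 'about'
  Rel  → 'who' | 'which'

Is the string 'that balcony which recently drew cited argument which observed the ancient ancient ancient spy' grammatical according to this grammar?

A V word can never sit immediately before an N word in any string this grammar generates, so the substring 'cited argument' rules out a derivation.

Ungrammatical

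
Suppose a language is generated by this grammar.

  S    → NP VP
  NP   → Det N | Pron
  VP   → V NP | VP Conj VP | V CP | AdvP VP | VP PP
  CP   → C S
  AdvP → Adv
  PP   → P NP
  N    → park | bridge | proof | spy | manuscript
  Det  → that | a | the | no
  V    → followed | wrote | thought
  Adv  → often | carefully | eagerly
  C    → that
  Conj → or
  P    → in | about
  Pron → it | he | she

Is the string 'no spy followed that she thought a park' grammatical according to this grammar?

Grammatical

[S [NP [Det no] [N spy]] [VP [V followed] [CP [C that] [S [NP [Pron she]] [VP [V thought] [NP [Det a] [N park]]]]]]]
The bracketing above is licensed at every node by one of the given productions, with S at the root.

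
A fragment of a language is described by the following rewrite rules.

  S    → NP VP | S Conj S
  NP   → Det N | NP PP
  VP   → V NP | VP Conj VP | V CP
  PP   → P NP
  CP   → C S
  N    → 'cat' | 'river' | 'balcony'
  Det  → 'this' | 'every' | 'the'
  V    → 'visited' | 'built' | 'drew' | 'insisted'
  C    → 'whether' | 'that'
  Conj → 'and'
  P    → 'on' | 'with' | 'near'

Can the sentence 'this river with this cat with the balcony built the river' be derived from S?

Grammatical

S
  NP
    NP
      Det: this
      N: river
    PP
      P: with
      NP
        NP
          Det: this
          N: cat
        PP
          P: with
          NP
            Det: the
            N: balcony
  VP
    V: built
    NP
      Det: the
      N: river
Each bracket corresponds to one application of a listed rule, so the string is derivable from S.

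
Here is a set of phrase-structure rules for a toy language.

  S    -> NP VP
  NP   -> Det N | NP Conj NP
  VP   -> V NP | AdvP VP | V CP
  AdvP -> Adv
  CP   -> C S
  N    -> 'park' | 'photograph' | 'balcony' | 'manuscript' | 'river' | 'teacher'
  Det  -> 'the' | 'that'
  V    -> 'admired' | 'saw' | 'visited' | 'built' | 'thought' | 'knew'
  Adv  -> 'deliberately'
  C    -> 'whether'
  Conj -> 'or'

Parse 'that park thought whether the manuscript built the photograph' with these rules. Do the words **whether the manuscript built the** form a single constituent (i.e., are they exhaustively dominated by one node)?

[S [NP [Det that] [N park]] [VP [V thought] [CP [C whether] [S [NP [Det the] [N manuscript]] [VP [V built] [NP [Det the] [N photograph]]]]]]]
The smallest constituent containing 'whether the manuscript built the' is the CP spanning 'whether the manuscript built the photograph'; no single node in the tree dominates exactly the given words.

No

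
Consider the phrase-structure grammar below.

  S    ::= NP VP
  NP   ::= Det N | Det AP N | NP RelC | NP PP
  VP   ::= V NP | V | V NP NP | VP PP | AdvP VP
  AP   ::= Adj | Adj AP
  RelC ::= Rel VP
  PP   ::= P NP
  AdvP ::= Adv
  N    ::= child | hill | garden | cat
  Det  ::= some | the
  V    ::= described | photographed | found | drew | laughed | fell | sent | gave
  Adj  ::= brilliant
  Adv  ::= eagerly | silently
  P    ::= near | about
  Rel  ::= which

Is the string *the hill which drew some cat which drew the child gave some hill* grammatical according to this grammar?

Grammatical

[S [NP [NP [Det the] [N hill]] [RelC [Rel which] [VP [V drew] [NP [NP [Det some] [N cat]] [RelC [Rel which] [VP [V drew] [NP [Det the] [N child]]]]]]]] [VP [V gave] [NP [Det some] [N hill]]]]
Every word is introduced by a lexical rule and the phrasal rules combine the resulting categories into a single S.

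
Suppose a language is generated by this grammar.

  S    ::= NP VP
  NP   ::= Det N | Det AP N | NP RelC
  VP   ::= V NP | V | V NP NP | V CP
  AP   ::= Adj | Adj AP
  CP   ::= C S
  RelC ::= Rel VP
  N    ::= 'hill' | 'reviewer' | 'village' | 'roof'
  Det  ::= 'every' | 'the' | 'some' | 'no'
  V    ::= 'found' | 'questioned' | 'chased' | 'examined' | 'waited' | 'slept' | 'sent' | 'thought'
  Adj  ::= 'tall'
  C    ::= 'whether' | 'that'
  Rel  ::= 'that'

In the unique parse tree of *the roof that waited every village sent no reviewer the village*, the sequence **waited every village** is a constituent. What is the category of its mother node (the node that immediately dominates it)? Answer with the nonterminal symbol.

[S [NP [NP [Det the] [N roof]] [RelC [Rel that] [VP [V waited] [NP [Det every] [N village]]]]] [VP [V sent] [NP [Det no] [N reviewer]] [NP [Det the] [N village]]]]
The span 'waited every village' is the VP node built by VP → V NP.
Its mother is the RelC built by RelC → Rel VP.

RelC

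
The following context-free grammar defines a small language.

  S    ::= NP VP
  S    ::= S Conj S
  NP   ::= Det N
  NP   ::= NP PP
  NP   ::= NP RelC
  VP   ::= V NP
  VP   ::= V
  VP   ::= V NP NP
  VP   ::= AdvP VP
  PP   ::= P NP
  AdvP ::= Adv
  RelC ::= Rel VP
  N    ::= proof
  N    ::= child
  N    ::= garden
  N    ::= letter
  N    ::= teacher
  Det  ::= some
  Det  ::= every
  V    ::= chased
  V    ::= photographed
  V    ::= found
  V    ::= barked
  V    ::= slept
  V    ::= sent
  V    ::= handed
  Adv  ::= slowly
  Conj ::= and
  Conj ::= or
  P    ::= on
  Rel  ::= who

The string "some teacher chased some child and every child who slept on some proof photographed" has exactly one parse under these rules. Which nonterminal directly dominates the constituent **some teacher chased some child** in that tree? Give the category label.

S

[S [S [NP [Det some] [N teacher]] [VP [V chased] [NP [Det some] [N child]]]] [Conj and] [S [NP [NP [NP [Det every] [N child]] [RelC [Rel who] [VP [V slept]]]] [PP [P on] [NP [Det some] [N proof]]]] [VP [V photographed]]]]
The span 'some teacher chased some child' is the S node built by S → NP VP.
Its mother is the S built by S → S Conj S.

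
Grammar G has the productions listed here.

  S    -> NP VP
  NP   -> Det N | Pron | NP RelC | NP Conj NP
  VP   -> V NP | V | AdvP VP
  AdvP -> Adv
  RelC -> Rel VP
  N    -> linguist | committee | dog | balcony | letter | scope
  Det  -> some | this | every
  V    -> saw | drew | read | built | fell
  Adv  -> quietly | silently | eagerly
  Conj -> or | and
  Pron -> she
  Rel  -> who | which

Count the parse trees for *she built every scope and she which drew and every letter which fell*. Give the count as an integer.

Two of the 7 distinct bracketings:
[S [NP [Pron she]] [VP [V built] [NP [NP [NP [Det every] [N scope]] [Conj and] [NP [NP [NP [Pron she]] [RelC [Rel which] [VP [V drew]]]] [Conj and] [NP [Det every] [N letter]]]] [RelC [Rel which] [VP [V fell]]]]]]
[S [NP [Pron she]] [VP [V built] [NP [NP [NP [NP [NP [Det every] [N scope]] [Conj and] [NP [Pron she]]] [RelC [Rel which] [VP [V drew]]]] [Conj and] [NP [Det every] [N letter]]] [RelC [Rel which] [VP [V fell]]]]]]
The trees differ in how a recursive rule is bracketed over the same span.

7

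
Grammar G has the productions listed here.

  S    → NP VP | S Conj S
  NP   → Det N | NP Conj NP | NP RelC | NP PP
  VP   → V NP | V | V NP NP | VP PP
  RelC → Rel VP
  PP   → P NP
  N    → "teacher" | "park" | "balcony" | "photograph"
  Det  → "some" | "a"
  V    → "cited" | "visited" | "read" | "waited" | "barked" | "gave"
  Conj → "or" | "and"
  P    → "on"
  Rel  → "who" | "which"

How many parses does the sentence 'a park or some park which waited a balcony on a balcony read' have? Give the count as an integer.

7

Two of the 7 distinct bracketings:
[S [NP [NP [Det a] [N park]] [Conj or] [NP [NP [Det some] [N park]] [RelC [Rel which] [VP [V waited] [NP [NP [Det a] [N balcony]] [PP [P on] [NP [Det a] [N balcony]]]]]]]] [VP [V read]]]
[S [NP [NP [Det a] [N park]] [Conj or] [NP [NP [Det some] [N park]] [RelC [Rel which] [VP [VP [V waited] [NP [Det a] [N balcony]]] [PP [P on] [NP [Det a] [N balcony]]]]]]] [VP [V read]]]
The difference turns on whether NP → NP PP is used at the relevant span, versus an alternative expansion of NP.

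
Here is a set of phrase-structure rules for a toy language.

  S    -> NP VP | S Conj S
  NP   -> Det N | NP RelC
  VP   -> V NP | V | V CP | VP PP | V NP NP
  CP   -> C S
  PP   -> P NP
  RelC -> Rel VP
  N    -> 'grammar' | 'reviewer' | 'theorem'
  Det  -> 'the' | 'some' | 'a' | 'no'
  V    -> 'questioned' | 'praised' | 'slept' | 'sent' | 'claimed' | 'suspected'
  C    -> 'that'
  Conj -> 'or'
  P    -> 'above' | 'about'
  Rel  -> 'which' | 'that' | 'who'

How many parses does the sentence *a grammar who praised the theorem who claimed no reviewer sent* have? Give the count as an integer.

Two of the 3 distinct bracketings:
[S [NP [NP [Det a] [N grammar]] [RelC [Rel who] [VP [V praised] [NP [NP [Det the] [N theorem]] [RelC [Rel who] [VP [V claimed] [NP [Det no] [N reviewer]]]]]]]] [VP [V sent]]]
[S [NP [NP [Det a] [N grammar]] [RelC [Rel who] [VP [V praised] [NP [NP [Det the] [N theorem]] [RelC [Rel who] [VP [V claimed]]]] [NP [Det no] [N reviewer]]]]] [VP [V sent]]]
The difference turns on whether VP → V NP is used at the relevant span, versus an alternative expansion of VP.

3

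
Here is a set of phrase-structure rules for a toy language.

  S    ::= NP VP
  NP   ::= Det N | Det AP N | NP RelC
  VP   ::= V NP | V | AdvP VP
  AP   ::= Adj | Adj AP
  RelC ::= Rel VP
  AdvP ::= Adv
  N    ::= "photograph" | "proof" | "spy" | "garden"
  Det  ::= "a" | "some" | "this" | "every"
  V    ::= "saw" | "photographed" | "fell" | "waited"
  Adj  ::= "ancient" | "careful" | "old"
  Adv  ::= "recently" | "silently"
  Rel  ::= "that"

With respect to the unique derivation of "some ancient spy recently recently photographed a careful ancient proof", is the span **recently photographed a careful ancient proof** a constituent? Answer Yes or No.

[S [NP [Det some] [AP [Adj ancient]] [N spy]] [VP [AdvP [Adv recently]] [VP [AdvP [Adv recently]] [VP [V photographed] [NP [Det a] [AP [Adj careful] [AP [Adj ancient]]] [N proof]]]]]]
The words 'recently photographed a careful ancient proof' are exhaustively dominated by a single VP node (built by VP → AdvP VP), so they form a constituent.

Yes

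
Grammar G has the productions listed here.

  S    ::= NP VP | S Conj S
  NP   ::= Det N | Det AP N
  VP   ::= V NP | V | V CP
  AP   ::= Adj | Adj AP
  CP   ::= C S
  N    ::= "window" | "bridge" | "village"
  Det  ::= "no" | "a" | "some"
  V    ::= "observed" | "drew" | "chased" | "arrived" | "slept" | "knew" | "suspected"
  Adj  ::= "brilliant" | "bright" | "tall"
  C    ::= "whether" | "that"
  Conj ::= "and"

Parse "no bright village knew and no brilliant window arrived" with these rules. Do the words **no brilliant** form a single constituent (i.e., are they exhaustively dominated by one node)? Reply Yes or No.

No

[S [S [NP [Det no] [AP [Adj bright]] [N village]] [VP [V knew]]] [Conj and] [S [NP [Det no] [AP [Adj brilliant]] [N window]] [VP [V arrived]]]]
The smallest constituent containing 'no brilliant' is the NP spanning 'no brilliant window'; no single node in the tree dominates exactly the given words.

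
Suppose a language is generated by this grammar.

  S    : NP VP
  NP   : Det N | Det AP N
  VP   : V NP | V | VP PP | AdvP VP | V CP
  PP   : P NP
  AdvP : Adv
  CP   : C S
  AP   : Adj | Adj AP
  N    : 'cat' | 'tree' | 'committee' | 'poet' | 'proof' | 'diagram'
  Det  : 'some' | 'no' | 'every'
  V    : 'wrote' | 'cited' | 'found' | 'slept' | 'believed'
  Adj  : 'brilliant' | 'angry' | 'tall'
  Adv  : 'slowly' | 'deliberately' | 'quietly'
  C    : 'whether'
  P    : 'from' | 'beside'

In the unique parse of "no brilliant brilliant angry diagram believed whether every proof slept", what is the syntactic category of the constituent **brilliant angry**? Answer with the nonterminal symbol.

S
  NP
    Det: no
    AP
      Adj: brilliant
      AP
        Adj: brilliant
        AP
          Adj: angry
    N: diagram
  VP
    V: believed
    CP
      C: whether
      S
        NP
          Det: every
          N: proof
        VP
          V: slept
The span 'brilliant angry' is the AP node built by AP → Adj AP.

AP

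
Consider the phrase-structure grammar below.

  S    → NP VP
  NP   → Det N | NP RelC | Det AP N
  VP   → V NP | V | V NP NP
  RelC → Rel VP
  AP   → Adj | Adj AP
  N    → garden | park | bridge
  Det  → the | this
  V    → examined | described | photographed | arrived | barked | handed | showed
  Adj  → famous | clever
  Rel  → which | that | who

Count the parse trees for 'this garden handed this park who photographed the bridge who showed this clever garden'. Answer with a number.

Two of the 6 distinct bracketings:
[S [NP [Det this] [N garden]] [VP [V handed] [NP [NP [Det this] [N park]] [RelC [Rel who] [VP [V photographed] [NP [NP [Det the] [N bridge]] [RelC [Rel who] [VP [V showed] [NP [Det this] [AP [Adj clever]] [N garden]]]]]]]]]]
[S [NP [Det this] [N garden]] [VP [V handed] [NP [NP [Det this] [N park]] [RelC [Rel who] [VP [V photographed] [NP [NP [Det the] [N bridge]] [RelC [Rel who] [VP [V showed]]]] [NP [Det this] [AP [Adj clever]] [N garden]]]]]]]
The difference turns on whether VP → V is used at the relevant span, versus an alternative expansion of VP.

6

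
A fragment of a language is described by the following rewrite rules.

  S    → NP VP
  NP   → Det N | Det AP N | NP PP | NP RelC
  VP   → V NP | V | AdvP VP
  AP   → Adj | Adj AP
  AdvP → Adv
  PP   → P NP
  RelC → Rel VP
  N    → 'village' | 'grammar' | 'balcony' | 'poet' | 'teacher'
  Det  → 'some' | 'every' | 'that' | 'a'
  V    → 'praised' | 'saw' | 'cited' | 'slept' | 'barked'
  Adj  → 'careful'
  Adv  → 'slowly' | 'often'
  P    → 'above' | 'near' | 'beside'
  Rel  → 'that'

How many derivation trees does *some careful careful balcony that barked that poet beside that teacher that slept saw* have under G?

Two of the 5 distinct bracketings:
[S [NP [NP [NP [Det some] [AP [Adj careful] [AP [Adj careful]]] [N balcony]] [RelC [Rel that] [VP [V barked] [NP [Det that] [N poet]]]]] [PP [P beside] [NP [NP [Det that] [N teacher]] [RelC [Rel that] [VP [V slept]]]]]] [VP [V saw]]]
[S [NP [NP [Det some] [AP [Adj careful] [AP [Adj careful]]] [N balcony]] [RelC [Rel that] [VP [V barked] [NP [NP [Det that] [N poet]] [PP [P beside] [NP [NP [Det that] [N teacher]] [RelC [Rel that] [VP [V slept]]]]]]]]] [VP [V saw]]]
The trees differ in how a recursive rule is bracketed over the same span.

5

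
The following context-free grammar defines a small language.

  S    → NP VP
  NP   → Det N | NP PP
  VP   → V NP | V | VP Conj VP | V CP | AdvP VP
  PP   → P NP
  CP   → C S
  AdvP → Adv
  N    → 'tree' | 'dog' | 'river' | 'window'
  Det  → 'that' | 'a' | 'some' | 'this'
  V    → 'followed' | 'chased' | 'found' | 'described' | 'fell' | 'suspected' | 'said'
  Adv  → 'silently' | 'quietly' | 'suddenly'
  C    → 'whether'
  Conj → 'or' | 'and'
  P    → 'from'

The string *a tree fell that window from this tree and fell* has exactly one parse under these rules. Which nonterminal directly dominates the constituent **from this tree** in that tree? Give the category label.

NP

[S [NP [Det a] [N tree]] [VP [VP [V fell] [NP [NP [Det that] [N window]] [PP [P from] [NP [Det this] [N tree]]]]] [Conj and] [VP [V fell]]]]
The span 'from this tree' is the PP node built by PP → P NP.
Its mother is the NP built by NP → NP PP.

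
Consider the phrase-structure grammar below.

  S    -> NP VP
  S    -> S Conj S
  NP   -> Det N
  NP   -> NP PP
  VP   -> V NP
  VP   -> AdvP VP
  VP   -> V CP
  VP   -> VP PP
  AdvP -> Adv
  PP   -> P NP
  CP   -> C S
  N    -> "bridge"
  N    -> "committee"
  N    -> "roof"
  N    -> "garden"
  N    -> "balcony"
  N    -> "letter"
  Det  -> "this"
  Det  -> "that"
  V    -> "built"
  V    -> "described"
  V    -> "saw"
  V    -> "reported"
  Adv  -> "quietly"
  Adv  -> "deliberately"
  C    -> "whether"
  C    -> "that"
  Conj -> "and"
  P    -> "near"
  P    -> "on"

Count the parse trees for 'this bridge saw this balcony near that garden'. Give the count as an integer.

2

The two bracketings:
[S [NP [Det this] [N bridge]] [VP [V saw] [NP [NP [Det this] [N balcony]] [PP [P near] [NP [Det that] [N garden]]]]]]
[S [NP [Det this] [N bridge]] [VP [VP [V saw] [NP [Det this] [N balcony]]] [PP [P near] [NP [Det that] [N garden]]]]]
The difference turns on whether NP → NP PP is used at the relevant span, versus an alternative expansion of NP.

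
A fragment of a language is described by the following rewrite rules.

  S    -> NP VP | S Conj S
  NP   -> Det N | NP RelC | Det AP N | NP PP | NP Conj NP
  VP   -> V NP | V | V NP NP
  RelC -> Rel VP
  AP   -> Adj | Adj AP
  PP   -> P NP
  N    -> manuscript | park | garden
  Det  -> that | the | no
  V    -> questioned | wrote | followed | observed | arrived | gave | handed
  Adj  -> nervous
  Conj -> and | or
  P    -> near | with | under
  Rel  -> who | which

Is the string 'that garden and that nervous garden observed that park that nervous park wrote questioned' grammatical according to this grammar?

Ungrammatical

For S → NP VP, every NP-prefix leaves a non-VP remainder: after 'that garden' the remainder is not a VP; after 'that garden and that nervous garden' the remainder is not a VP. The alternative S rule S → S Conj S likewise has no satisfying split.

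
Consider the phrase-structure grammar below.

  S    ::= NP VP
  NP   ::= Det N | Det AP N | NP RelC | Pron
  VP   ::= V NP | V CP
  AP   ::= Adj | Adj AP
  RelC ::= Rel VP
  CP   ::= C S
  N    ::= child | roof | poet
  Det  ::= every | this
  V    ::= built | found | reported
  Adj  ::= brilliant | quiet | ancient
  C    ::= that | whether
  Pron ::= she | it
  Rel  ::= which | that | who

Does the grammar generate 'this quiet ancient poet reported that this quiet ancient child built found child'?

A V word can never sit immediately before a V word in any string this grammar generates, so the substring 'built found' rules out a derivation.

Ungrammatical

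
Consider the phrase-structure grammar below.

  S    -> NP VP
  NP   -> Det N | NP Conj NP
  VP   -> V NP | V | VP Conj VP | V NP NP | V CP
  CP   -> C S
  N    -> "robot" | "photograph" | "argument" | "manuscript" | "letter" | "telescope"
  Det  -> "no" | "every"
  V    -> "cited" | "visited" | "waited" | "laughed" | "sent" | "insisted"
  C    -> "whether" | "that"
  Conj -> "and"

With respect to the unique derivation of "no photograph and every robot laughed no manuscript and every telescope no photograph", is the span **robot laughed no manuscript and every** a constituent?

[S [NP [NP [Det no] [N photograph]] [Conj and] [NP [Det every] [N robot]]] [VP [V laughed] [NP [NP [Det no] [N manuscript]] [Conj and] [NP [Det every] [N telescope]]] [NP [Det no] [N photograph]]]]
The smallest constituent containing 'robot laughed no manuscript and every' is the S spanning 'no photograph and every robot laughed no manuscript and every telescope no photograph'; no single node in the tree dominates exactly the given words.

No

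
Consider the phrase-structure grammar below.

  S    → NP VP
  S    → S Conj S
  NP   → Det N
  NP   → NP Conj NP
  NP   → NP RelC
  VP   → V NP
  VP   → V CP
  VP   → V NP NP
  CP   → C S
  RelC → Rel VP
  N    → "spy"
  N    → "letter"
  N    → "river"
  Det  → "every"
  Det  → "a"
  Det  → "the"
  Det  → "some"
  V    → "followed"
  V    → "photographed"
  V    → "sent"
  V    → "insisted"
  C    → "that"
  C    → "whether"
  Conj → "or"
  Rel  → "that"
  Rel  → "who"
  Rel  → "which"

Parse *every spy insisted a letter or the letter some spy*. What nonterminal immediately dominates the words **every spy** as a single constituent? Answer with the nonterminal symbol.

S
  NP
    Det: every
    N: spy
  VP
    V: insisted
    NP
      NP
        Det: a
        N: letter
      Conj: or
      NP
        Det: the
        N: letter
    NP
      Det: some
      N: spy
The span 'every spy' is the NP node built by NP → Det N.

NP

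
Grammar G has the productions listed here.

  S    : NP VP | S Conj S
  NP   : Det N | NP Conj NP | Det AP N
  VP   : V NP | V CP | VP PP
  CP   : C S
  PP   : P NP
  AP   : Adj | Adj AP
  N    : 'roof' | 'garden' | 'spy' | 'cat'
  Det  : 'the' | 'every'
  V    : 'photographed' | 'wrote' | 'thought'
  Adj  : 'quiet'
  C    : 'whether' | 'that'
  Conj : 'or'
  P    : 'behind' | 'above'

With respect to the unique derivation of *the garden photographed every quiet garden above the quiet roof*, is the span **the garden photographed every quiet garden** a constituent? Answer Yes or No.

[S [NP [Det the] [N garden]] [VP [VP [V photographed] [NP [Det every] [AP [Adj quiet]] [N garden]]] [PP [P above] [NP [Det the] [AP [Adj quiet]] [N roof]]]]]
The smallest constituent containing 'the garden photographed every quiet garden' is the S spanning 'the garden photographed every quiet garden above the quiet roof'; no single node in the tree dominates exactly the given words.

No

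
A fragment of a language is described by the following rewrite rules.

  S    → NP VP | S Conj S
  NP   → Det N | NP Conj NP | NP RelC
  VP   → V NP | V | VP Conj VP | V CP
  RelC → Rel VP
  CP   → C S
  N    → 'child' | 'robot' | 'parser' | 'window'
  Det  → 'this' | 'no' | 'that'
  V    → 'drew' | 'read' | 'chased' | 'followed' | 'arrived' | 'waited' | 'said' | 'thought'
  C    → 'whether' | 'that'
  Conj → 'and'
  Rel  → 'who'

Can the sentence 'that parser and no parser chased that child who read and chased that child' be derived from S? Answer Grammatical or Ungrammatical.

S
  NP
    NP
      Det: that
      N: parser
    Conj: and
    NP
      Det: no
      N: parser
  VP
    V: chased
    NP
      NP
        Det: that
        N: child
      RelC
        Rel: who
        VP
          VP
            V: read
          Conj: and
          VP
            V: chased
            NP
              Det: that
              N: child
Every word is introduced by a lexical rule and the phrasal rules combine the resulting categories into a single S.

Grammatical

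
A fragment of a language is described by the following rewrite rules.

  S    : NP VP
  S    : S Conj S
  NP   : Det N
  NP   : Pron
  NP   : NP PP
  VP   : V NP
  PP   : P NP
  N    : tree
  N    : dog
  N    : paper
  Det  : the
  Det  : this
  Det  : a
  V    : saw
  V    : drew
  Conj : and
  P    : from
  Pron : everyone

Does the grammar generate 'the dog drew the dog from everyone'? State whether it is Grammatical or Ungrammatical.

S
  NP
    Det: the
    N: dog
  VP
    V: drew
    NP
      NP
        Det: the
        N: dog
      PP
        P: from
        NP
          Pron: everyone
The bracketing above is licensed at every node by one of the given productions, with S at the root.

Grammatical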